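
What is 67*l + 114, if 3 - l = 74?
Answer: -4643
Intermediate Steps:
l = -71 (l = 3 - 1*74 = 3 - 74 = -71)
67*l + 114 = 67*(-71) + 114 = -4757 + 114 = -4643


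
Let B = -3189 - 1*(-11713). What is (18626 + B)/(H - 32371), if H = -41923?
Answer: -13575/37147 ≈ -0.36544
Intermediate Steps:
B = 8524 (B = -3189 + 11713 = 8524)
(18626 + B)/(H - 32371) = (18626 + 8524)/(-41923 - 32371) = 27150/(-74294) = 27150*(-1/74294) = -13575/37147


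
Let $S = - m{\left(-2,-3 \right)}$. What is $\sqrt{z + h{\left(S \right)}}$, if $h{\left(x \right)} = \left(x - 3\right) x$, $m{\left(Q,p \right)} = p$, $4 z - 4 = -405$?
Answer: $\frac{i \sqrt{401}}{2} \approx 10.012 i$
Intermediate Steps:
$z = - \frac{401}{4}$ ($z = 1 + \frac{1}{4} \left(-405\right) = 1 - \frac{405}{4} = - \frac{401}{4} \approx -100.25$)
$S = 3$ ($S = \left(-1\right) \left(-3\right) = 3$)
$h{\left(x \right)} = x \left(-3 + x\right)$ ($h{\left(x \right)} = \left(x - 3\right) x = \left(-3 + x\right) x = x \left(-3 + x\right)$)
$\sqrt{z + h{\left(S \right)}} = \sqrt{- \frac{401}{4} + 3 \left(-3 + 3\right)} = \sqrt{- \frac{401}{4} + 3 \cdot 0} = \sqrt{- \frac{401}{4} + 0} = \sqrt{- \frac{401}{4}} = \frac{i \sqrt{401}}{2}$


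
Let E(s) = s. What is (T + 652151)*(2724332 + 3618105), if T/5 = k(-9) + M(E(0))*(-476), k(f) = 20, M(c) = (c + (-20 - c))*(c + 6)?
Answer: 5948260882887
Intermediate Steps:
M(c) = -120 - 20*c (M(c) = -20*(6 + c) = -120 - 20*c)
T = 285700 (T = 5*(20 + (-120 - 20*0)*(-476)) = 5*(20 + (-120 + 0)*(-476)) = 5*(20 - 120*(-476)) = 5*(20 + 57120) = 5*57140 = 285700)
(T + 652151)*(2724332 + 3618105) = (285700 + 652151)*(2724332 + 3618105) = 937851*6342437 = 5948260882887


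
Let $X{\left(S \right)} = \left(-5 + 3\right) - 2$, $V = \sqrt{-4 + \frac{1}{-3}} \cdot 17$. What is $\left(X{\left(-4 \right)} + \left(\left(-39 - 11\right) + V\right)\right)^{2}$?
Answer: $\frac{4991}{3} - 612 i \sqrt{39} \approx 1663.7 - 3821.9 i$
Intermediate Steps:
$V = \frac{17 i \sqrt{39}}{3}$ ($V = \sqrt{-4 - \frac{1}{3}} \cdot 17 = \sqrt{- \frac{13}{3}} \cdot 17 = \frac{i \sqrt{39}}{3} \cdot 17 = \frac{17 i \sqrt{39}}{3} \approx 35.388 i$)
$X{\left(S \right)} = -4$ ($X{\left(S \right)} = -2 - 2 = -4$)
$\left(X{\left(-4 \right)} + \left(\left(-39 - 11\right) + V\right)\right)^{2} = \left(-4 + \left(\left(-39 - 11\right) + \frac{17 i \sqrt{39}}{3}\right)\right)^{2} = \left(-4 - \left(50 - \frac{17 i \sqrt{39}}{3}\right)\right)^{2} = \left(-54 + \frac{17 i \sqrt{39}}{3}\right)^{2}$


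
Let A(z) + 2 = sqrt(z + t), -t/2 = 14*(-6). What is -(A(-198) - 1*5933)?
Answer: 5935 - I*sqrt(30) ≈ 5935.0 - 5.4772*I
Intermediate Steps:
t = 168 (t = -28*(-6) = -2*(-84) = 168)
A(z) = -2 + sqrt(168 + z) (A(z) = -2 + sqrt(z + 168) = -2 + sqrt(168 + z))
-(A(-198) - 1*5933) = -((-2 + sqrt(168 - 198)) - 1*5933) = -((-2 + sqrt(-30)) - 5933) = -((-2 + I*sqrt(30)) - 5933) = -(-5935 + I*sqrt(30)) = 5935 - I*sqrt(30)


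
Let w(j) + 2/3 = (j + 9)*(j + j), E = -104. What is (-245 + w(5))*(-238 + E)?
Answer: 36138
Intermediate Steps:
w(j) = -⅔ + 2*j*(9 + j) (w(j) = -⅔ + (j + 9)*(j + j) = -⅔ + (9 + j)*(2*j) = -⅔ + 2*j*(9 + j))
(-245 + w(5))*(-238 + E) = (-245 + (-⅔ + 2*5² + 18*5))*(-238 - 104) = (-245 + (-⅔ + 2*25 + 90))*(-342) = (-245 + (-⅔ + 50 + 90))*(-342) = (-245 + 418/3)*(-342) = -317/3*(-342) = 36138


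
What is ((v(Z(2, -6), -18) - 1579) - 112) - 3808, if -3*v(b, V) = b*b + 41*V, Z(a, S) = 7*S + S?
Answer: -6021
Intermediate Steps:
Z(a, S) = 8*S
v(b, V) = -41*V/3 - b²/3 (v(b, V) = -(b*b + 41*V)/3 = -(b² + 41*V)/3 = -41*V/3 - b²/3)
((v(Z(2, -6), -18) - 1579) - 112) - 3808 = (((-41/3*(-18) - (8*(-6))²/3) - 1579) - 112) - 3808 = (((246 - ⅓*(-48)²) - 1579) - 112) - 3808 = (((246 - ⅓*2304) - 1579) - 112) - 3808 = (((246 - 768) - 1579) - 112) - 3808 = ((-522 - 1579) - 112) - 3808 = (-2101 - 112) - 3808 = -2213 - 3808 = -6021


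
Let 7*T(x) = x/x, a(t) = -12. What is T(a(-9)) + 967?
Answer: 6770/7 ≈ 967.14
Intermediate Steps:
T(x) = 1/7 (T(x) = (x/x)/7 = (1/7)*1 = 1/7)
T(a(-9)) + 967 = 1/7 + 967 = 6770/7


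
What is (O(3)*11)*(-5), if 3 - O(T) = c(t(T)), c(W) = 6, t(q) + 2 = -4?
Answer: 165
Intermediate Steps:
t(q) = -6 (t(q) = -2 - 4 = -6)
O(T) = -3 (O(T) = 3 - 1*6 = 3 - 6 = -3)
(O(3)*11)*(-5) = -3*11*(-5) = -33*(-5) = 165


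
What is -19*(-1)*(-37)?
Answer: -703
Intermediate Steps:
-19*(-1)*(-37) = 19*(-37) = -703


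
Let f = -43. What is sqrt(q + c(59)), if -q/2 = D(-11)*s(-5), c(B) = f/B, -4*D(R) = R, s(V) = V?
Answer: 9*sqrt(4602)/118 ≈ 5.1741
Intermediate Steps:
D(R) = -R/4
c(B) = -43/B
q = 55/2 (q = -2*(-1/4*(-11))*(-5) = -11*(-5)/2 = -2*(-55/4) = 55/2 ≈ 27.500)
sqrt(q + c(59)) = sqrt(55/2 - 43/59) = sqrt(3159/118) = 9*sqrt(4602)/118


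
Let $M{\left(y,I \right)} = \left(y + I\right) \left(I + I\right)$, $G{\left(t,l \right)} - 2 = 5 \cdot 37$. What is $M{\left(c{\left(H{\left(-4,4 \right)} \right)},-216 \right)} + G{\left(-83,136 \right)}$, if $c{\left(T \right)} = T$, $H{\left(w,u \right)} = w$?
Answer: $95227$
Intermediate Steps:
$G{\left(t,l \right)} = 187$ ($G{\left(t,l \right)} = 2 + 5 \cdot 37 = 2 + 185 = 187$)
$M{\left(y,I \right)} = 2 I \left(I + y\right)$ ($M{\left(y,I \right)} = \left(I + y\right) 2 I = 2 I \left(I + y\right)$)
$M{\left(c{\left(H{\left(-4,4 \right)} \right)},-216 \right)} + G{\left(-83,136 \right)} = 2 \left(-216\right) \left(-216 - 4\right) + 187 = 2 \left(-216\right) \left(-220\right) + 187 = 95040 + 187 = 95227$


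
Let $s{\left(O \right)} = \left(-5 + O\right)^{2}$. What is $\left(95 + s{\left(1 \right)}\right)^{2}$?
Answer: $12321$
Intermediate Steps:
$\left(95 + s{\left(1 \right)}\right)^{2} = \left(95 + \left(-5 + 1\right)^{2}\right)^{2} = \left(95 + \left(-4\right)^{2}\right)^{2} = \left(95 + 16\right)^{2} = 111^{2} = 12321$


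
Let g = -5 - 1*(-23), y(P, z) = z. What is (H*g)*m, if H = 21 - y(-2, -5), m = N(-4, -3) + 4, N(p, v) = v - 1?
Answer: 0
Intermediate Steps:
N(p, v) = -1 + v
m = 0 (m = (-1 - 3) + 4 = -4 + 4 = 0)
H = 26 (H = 21 - 1*(-5) = 21 + 5 = 26)
g = 18 (g = -5 + 23 = 18)
(H*g)*m = (26*18)*0 = 468*0 = 0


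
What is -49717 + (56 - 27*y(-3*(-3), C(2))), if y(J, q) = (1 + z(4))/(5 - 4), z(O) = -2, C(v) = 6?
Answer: -49634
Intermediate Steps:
y(J, q) = -1 (y(J, q) = (1 - 2)/(5 - 4) = -1/1 = -1*1 = -1)
-49717 + (56 - 27*y(-3*(-3), C(2))) = -49717 + (56 - 27*(-1)) = -49717 + (56 + 27) = -49717 + 83 = -49634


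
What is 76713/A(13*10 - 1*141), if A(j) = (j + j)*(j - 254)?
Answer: 76713/5830 ≈ 13.158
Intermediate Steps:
A(j) = 2*j*(-254 + j) (A(j) = (2*j)*(-254 + j) = 2*j*(-254 + j))
76713/A(13*10 - 1*141) = 76713/((2*(13*10 - 1*141)*(-254 + (13*10 - 1*141)))) = 76713/((2*(130 - 141)*(-254 + (130 - 141)))) = 76713/((2*(-11)*(-254 - 11))) = 76713/((2*(-11)*(-265))) = 76713/5830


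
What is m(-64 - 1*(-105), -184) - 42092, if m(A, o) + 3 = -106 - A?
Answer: -42242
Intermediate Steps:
m(A, o) = -109 - A (m(A, o) = -3 + (-106 - A) = -109 - A)
m(-64 - 1*(-105), -184) - 42092 = (-109 - (-64 - 1*(-105))) - 42092 = (-109 - (-64 + 105)) - 42092 = (-109 - 1*41) - 42092 = (-109 - 41) - 42092 = -150 - 42092 = -42242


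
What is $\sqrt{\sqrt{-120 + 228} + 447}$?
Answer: $\sqrt{447 + 6 \sqrt{3}} \approx 21.387$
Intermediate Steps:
$\sqrt{\sqrt{-120 + 228} + 447} = \sqrt{\sqrt{108} + 447} = \sqrt{6 \sqrt{3} + 447} = \sqrt{447 + 6 \sqrt{3}}$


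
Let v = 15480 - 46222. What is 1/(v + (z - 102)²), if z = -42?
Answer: -1/10006 ≈ -9.9940e-5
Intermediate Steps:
v = -30742
1/(v + (z - 102)²) = 1/(-30742 + (-42 - 102)²) = 1/(-30742 + (-144)²) = 1/(-30742 + 20736) = 1/(-10006) = -1/10006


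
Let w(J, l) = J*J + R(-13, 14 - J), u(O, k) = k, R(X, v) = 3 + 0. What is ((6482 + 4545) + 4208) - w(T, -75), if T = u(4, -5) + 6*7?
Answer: 13863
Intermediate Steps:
R(X, v) = 3
T = 37 (T = -5 + 6*7 = -5 + 42 = 37)
w(J, l) = 3 + J² (w(J, l) = J*J + 3 = J² + 3 = 3 + J²)
((6482 + 4545) + 4208) - w(T, -75) = ((6482 + 4545) + 4208) - (3 + 37²) = (11027 + 4208) - (3 + 1369) = 15235 - 1*1372 = 15235 - 1372 = 13863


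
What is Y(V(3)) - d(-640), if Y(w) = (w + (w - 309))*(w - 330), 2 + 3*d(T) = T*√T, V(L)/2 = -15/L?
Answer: 335582/3 + 5120*I*√10/3 ≈ 1.1186e+5 + 5397.0*I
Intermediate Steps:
V(L) = -30/L (V(L) = 2*(-15/L) = -30/L)
d(T) = -⅔ + T^(3/2)/3 (d(T) = -⅔ + (T*√T)/3 = -⅔ + T^(3/2)/3)
Y(w) = (-330 + w)*(-309 + 2*w) (Y(w) = (w + (-309 + w))*(-330 + w) = (-309 + 2*w)*(-330 + w) = (-330 + w)*(-309 + 2*w))
Y(V(3)) - d(-640) = (101970 - (-29070)/3 + 2*(-30/3)²) - (-⅔ + (-640)^(3/2)/3) = (101970 - (-29070)/3 + 2*(-30*⅓)²) - (-⅔ + (-5120*I*√10)/3) = (101970 - 969*(-10) + 2*(-10)²) - (-⅔ - 5120*I*√10/3) = (101970 + 9690 + 2*100) + (⅔ + 5120*I*√10/3) = (101970 + 9690 + 200) + (⅔ + 5120*I*√10/3) = 111860 + (⅔ + 5120*I*√10/3) = 335582/3 + 5120*I*√10/3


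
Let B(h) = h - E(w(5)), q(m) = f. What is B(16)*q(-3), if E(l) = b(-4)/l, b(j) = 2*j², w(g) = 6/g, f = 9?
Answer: -96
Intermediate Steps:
q(m) = 9
E(l) = 32/l (E(l) = (2*(-4)²)/l = (2*16)/l = 32/l)
B(h) = -80/3 + h (B(h) = h - 32/(6/5) = h - 32/(6*(⅕)) = h - 32/6/5 = h - 32*5/6 = h - 1*80/3 = h - 80/3 = -80/3 + h)
B(16)*q(-3) = (-80/3 + 16)*9 = -32/3*9 = -96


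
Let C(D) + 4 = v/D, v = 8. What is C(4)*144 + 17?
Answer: -271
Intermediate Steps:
C(D) = -4 + 8/D
C(4)*144 + 17 = (-4 + 8/4)*144 + 17 = (-4 + 8*(¼))*144 + 17 = (-4 + 2)*144 + 17 = -2*144 + 17 = -288 + 17 = -271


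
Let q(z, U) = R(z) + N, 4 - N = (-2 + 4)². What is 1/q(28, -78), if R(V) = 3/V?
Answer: 28/3 ≈ 9.3333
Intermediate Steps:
N = 0 (N = 4 - (-2 + 4)² = 4 - 1*2² = 4 - 1*4 = 4 - 4 = 0)
q(z, U) = 3/z (q(z, U) = 3/z + 0 = 3/z)
1/q(28, -78) = 1/(3/28) = 28/3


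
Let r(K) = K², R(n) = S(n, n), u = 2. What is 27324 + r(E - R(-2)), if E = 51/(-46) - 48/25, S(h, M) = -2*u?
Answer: 36137237689/1322500 ≈ 27325.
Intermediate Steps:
S(h, M) = -4 (S(h, M) = -2*2 = -4)
R(n) = -4
E = -3483/1150 (E = 51*(-1/46) - 48*1/25 = -51/46 - 48/25 = -3483/1150 ≈ -3.0287)
27324 + r(E - R(-2)) = 27324 + (-3483/1150 - 1*(-4))² = 27324 + (-3483/1150 + 4)² = 27324 + (1117/1150)² = 27324 + 1247689/1322500 = 36137237689/1322500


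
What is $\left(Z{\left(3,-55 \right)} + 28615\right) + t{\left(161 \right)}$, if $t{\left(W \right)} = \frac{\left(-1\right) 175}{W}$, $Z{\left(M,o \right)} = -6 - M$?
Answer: $\frac{657913}{23} \approx 28605.0$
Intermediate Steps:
$t{\left(W \right)} = - \frac{175}{W}$
$\left(Z{\left(3,-55 \right)} + 28615\right) + t{\left(161 \right)} = \left(\left(-6 - 3\right) + 28615\right) - \frac{175}{161} = \left(\left(-6 - 3\right) + 28615\right) - \frac{25}{23} = \left(-9 + 28615\right) - \frac{25}{23} = 28606 - \frac{25}{23} = \frac{657913}{23}$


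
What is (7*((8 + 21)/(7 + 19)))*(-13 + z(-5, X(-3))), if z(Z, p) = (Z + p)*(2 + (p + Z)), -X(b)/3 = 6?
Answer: 47705/13 ≈ 3669.6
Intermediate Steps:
X(b) = -18 (X(b) = -3*6 = -18)
z(Z, p) = (Z + p)*(2 + Z + p) (z(Z, p) = (Z + p)*(2 + (Z + p)) = (Z + p)*(2 + Z + p))
(7*((8 + 21)/(7 + 19)))*(-13 + z(-5, X(-3))) = (7*((8 + 21)/(7 + 19)))*(-13 + ((-5)**2 + (-18)**2 + 2*(-5) + 2*(-18) + 2*(-5)*(-18))) = (7*(29/26))*(-13 + (25 + 324 - 10 - 36 + 180)) = (7*(29*(1/26)))*(-13 + 483) = (7*(29/26))*470 = (203/26)*470 = 47705/13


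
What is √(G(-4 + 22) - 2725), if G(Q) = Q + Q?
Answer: I*√2689 ≈ 51.856*I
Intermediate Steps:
G(Q) = 2*Q
√(G(-4 + 22) - 2725) = √(2*(-4 + 22) - 2725) = √(2*18 - 2725) = √(36 - 2725) = √(-2689) = I*√2689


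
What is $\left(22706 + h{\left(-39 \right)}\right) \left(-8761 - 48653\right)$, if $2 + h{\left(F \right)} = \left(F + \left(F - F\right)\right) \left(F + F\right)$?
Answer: $-1478180844$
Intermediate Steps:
$h{\left(F \right)} = -2 + 2 F^{2}$ ($h{\left(F \right)} = -2 + \left(F + \left(F - F\right)\right) \left(F + F\right) = -2 + \left(F + 0\right) 2 F = -2 + F 2 F = -2 + 2 F^{2}$)
$\left(22706 + h{\left(-39 \right)}\right) \left(-8761 - 48653\right) = \left(22706 - \left(2 - 2 \left(-39\right)^{2}\right)\right) \left(-8761 - 48653\right) = \left(22706 + \left(-2 + 2 \cdot 1521\right)\right) \left(-57414\right) = \left(22706 + \left(-2 + 3042\right)\right) \left(-57414\right) = \left(22706 + 3040\right) \left(-57414\right) = 25746 \left(-57414\right) = -1478180844$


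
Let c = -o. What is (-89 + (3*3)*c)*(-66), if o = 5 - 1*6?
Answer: 5280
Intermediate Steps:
o = -1 (o = 5 - 6 = -1)
c = 1 (c = -1*(-1) = 1)
(-89 + (3*3)*c)*(-66) = (-89 + (3*3)*1)*(-66) = (-89 + 9*1)*(-66) = (-89 + 9)*(-66) = -80*(-66) = 5280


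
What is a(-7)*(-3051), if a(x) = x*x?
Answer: -149499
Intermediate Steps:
a(x) = x**2
a(-7)*(-3051) = (-7)**2*(-3051) = 49*(-3051) = -149499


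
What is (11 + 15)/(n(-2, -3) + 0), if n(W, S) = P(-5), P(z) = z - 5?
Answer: -13/5 ≈ -2.6000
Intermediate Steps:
P(z) = -5 + z
n(W, S) = -10 (n(W, S) = -5 - 5 = -10)
(11 + 15)/(n(-2, -3) + 0) = (11 + 15)/(-10 + 0) = 26/(-10) = 26*(-⅒) = -13/5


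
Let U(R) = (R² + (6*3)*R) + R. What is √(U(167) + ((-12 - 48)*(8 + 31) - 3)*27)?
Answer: I*√32199 ≈ 179.44*I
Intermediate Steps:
U(R) = R² + 19*R (U(R) = (R² + 18*R) + R = R² + 19*R)
√(U(167) + ((-12 - 48)*(8 + 31) - 3)*27) = √(167*(19 + 167) + ((-12 - 48)*(8 + 31) - 3)*27) = √(167*186 + (-60*39 - 3)*27) = √(31062 + (-2340 - 3)*27) = √(31062 - 2343*27) = √(31062 - 63261) = √(-32199) = I*√32199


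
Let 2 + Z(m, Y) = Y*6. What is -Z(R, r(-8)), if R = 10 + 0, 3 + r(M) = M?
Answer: 68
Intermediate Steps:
r(M) = -3 + M
R = 10
Z(m, Y) = -2 + 6*Y (Z(m, Y) = -2 + Y*6 = -2 + 6*Y)
-Z(R, r(-8)) = -(-2 + 6*(-3 - 8)) = -(-2 + 6*(-11)) = -(-2 - 66) = -1*(-68) = 68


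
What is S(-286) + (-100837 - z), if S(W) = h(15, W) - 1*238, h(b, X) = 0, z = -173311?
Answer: 72236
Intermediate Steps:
S(W) = -238 (S(W) = 0 - 1*238 = 0 - 238 = -238)
S(-286) + (-100837 - z) = -238 + (-100837 - 1*(-173311)) = -238 + (-100837 + 173311) = -238 + 72474 = 72236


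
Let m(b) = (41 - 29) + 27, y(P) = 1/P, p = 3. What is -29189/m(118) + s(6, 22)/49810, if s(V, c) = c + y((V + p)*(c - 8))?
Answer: -61063935731/81588780 ≈ -748.44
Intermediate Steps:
s(V, c) = c + 1/((-8 + c)*(3 + V)) (s(V, c) = c + 1/((V + 3)*(c - 8)) = c + 1/((3 + V)*(-8 + c)) = c + 1/((-8 + c)*(3 + V)))
m(b) = 39 (m(b) = 12 + 27 = 39)
-29189/m(118) + s(6, 22)/49810 = -29189/39 + (22 + 1/(-24 - 8*6 + 3*22 + 6*22))/49810 = -29189*1/39 + (22 + 1/(-24 - 48 + 66 + 132))*(1/49810) = -29189/39 + (22 + 1/126)*(1/49810) = -29189/39 + (2773/126)*(1/49810) = -29189/39 + 2773/6276060 = -61063935731/81588780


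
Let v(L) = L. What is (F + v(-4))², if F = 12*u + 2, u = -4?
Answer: 2500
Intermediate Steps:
F = -46 (F = 12*(-4) + 2 = -48 + 2 = -46)
(F + v(-4))² = (-46 - 4)² = (-50)² = 2500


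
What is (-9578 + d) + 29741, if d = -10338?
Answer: 9825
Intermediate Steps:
(-9578 + d) + 29741 = (-9578 - 10338) + 29741 = -19916 + 29741 = 9825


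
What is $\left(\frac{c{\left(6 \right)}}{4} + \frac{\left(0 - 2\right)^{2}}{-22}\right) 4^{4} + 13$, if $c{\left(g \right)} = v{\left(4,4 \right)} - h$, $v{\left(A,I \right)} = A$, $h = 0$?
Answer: $\frac{2447}{11} \approx 222.45$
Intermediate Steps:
$c{\left(g \right)} = 4$ ($c{\left(g \right)} = 4 - 0 = 4 + 0 = 4$)
$\left(\frac{c{\left(6 \right)}}{4} + \frac{\left(0 - 2\right)^{2}}{-22}\right) 4^{4} + 13 = \left(\frac{4}{4} + \frac{\left(0 - 2\right)^{2}}{-22}\right) 4^{4} + 13 = \left(4 \cdot \frac{1}{4} + \left(-2\right)^{2} \left(- \frac{1}{22}\right)\right) 256 + 13 = \left(1 + 4 \left(- \frac{1}{22}\right)\right) 256 + 13 = \left(1 - \frac{2}{11}\right) 256 + 13 = \frac{9}{11} \cdot 256 + 13 = \frac{2304}{11} + 13 = \frac{2447}{11}$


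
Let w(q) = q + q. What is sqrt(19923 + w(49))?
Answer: sqrt(20021) ≈ 141.50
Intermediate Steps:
w(q) = 2*q
sqrt(19923 + w(49)) = sqrt(19923 + 2*49) = sqrt(19923 + 98) = sqrt(20021)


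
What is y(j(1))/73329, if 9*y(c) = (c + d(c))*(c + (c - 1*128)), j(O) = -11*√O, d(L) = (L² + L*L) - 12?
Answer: -3650/73329 ≈ -0.049776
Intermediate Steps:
d(L) = -12 + 2*L² (d(L) = (L² + L²) - 12 = 2*L² - 12 = -12 + 2*L²)
y(c) = (-128 + 2*c)*(-12 + c + 2*c²)/9 (y(c) = ((c + (-12 + 2*c²))*(c + (c - 1*128)))/9 = ((-12 + c + 2*c²)*(c + (c - 128)))/9 = ((-12 + c + 2*c²)*(c + (-128 + c)))/9 = ((-12 + c + 2*c²)*(-128 + 2*c))/9 = ((-128 + 2*c)*(-12 + c + 2*c²))/9 = (-128 + 2*c)*(-12 + c + 2*c²)/9)
y(j(1))/73329 = (512/3 - 254*(-11*√1)²/9 - (-1672)*√1/9 + 4*(-11*√1)³/9)/73329 = (512/3 - 254*(-11*1)²/9 - (-1672)/9 + 4*(-11*1)³/9)*(1/73329) = (512/3 - 254/9*(-11)² - 152/9*(-11) + (4/9)*(-11)³)*(1/73329) = (512/3 - 254/9*121 + 1672/9 + (4/9)*(-1331))*(1/73329) = (512/3 - 30734/9 + 1672/9 - 5324/9)*(1/73329) = -3650*1/73329 = -3650/73329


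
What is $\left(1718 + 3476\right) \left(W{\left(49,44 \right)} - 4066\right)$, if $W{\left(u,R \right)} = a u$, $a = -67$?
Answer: $-38170706$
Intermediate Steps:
$W{\left(u,R \right)} = - 67 u$
$\left(1718 + 3476\right) \left(W{\left(49,44 \right)} - 4066\right) = \left(1718 + 3476\right) \left(\left(-67\right) 49 - 4066\right) = 5194 \left(-3283 - 4066\right) = 5194 \left(-7349\right) = -38170706$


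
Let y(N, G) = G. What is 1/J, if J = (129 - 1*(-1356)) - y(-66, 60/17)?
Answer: 17/25185 ≈ 0.00067500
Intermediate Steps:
J = 25185/17 (J = (129 - 1*(-1356)) - 60/17 = (129 + 1356) - 60/17 = 1485 - 1*60/17 = 1485 - 60/17 = 25185/17 ≈ 1481.5)
1/J = 1/(25185/17) = 17/25185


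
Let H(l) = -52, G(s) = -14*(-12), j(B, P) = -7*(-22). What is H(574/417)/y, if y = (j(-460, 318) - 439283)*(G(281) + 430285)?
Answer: 52/189024395437 ≈ 2.7510e-10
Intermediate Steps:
j(B, P) = 154
G(s) = 168
y = -189024395437 (y = (154 - 439283)*(168 + 430285) = -439129*430453 = -189024395437)
H(574/417)/y = -52/(-189024395437) = -52*(-1/189024395437) = 52/189024395437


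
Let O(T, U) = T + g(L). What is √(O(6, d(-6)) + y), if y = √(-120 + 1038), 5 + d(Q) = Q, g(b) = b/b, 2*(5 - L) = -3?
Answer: √(7 + 3*√102) ≈ 6.1073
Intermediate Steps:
L = 13/2 (L = 5 - ½*(-3) = 5 + 3/2 = 13/2 ≈ 6.5000)
g(b) = 1
d(Q) = -5 + Q
O(T, U) = 1 + T (O(T, U) = T + 1 = 1 + T)
y = 3*√102 (y = √918 = 3*√102 ≈ 30.299)
√(O(6, d(-6)) + y) = √((1 + 6) + 3*√102) = √(7 + 3*√102)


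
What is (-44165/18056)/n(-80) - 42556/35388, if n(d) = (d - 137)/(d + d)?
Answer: -13025207491/4332986343 ≈ -3.0061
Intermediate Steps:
n(d) = (-137 + d)/(2*d) (n(d) = (-137 + d)/((2*d)) = (-137 + d)*(1/(2*d)) = (-137 + d)/(2*d))
(-44165/18056)/n(-80) - 42556/35388 = (-44165/18056)/(((½)*(-137 - 80)/(-80))) - 42556/35388 = (-44165*1/18056)/(((½)*(-1/80)*(-217))) - 42556*1/35388 = -44165/(18056*217/160) - 10639/8847 = -44165/18056*160/217 - 10639/8847 = -883300/489769 - 10639/8847 = -13025207491/4332986343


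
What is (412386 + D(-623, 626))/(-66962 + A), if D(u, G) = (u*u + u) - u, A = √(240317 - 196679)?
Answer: -3828863245/320276129 - 800515*√43638/4483865806 ≈ -11.992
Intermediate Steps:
A = √43638 ≈ 208.90
D(u, G) = u² (D(u, G) = (u² + u) - u = (u + u²) - u = u²)
(412386 + D(-623, 626))/(-66962 + A) = (412386 + (-623)²)/(-66962 + √43638) = (412386 + 388129)/(-66962 + √43638) = 800515/(-66962 + √43638)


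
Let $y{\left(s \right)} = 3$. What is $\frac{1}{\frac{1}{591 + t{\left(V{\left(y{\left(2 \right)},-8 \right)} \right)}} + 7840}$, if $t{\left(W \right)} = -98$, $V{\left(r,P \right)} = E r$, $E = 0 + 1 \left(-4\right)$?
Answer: $\frac{493}{3865121} \approx 0.00012755$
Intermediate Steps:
$E = -4$ ($E = 0 - 4 = -4$)
$V{\left(r,P \right)} = - 4 r$
$\frac{1}{\frac{1}{591 + t{\left(V{\left(y{\left(2 \right)},-8 \right)} \right)}} + 7840} = \frac{1}{\frac{1}{591 - 98} + 7840} = \frac{1}{\frac{1}{493} + 7840} = \frac{1}{\frac{3865121}{493}} = \frac{493}{3865121}$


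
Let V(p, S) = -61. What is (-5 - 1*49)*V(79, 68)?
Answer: 3294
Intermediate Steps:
(-5 - 1*49)*V(79, 68) = (-5 - 1*49)*(-61) = (-5 - 49)*(-61) = -54*(-61) = 3294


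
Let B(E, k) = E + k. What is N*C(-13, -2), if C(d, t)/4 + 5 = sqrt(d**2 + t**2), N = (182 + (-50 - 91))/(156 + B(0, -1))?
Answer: -164/31 + 164*sqrt(173)/155 ≈ 8.6263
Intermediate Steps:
N = 41/155 (N = (182 + (-50 - 91))/(156 + (0 - 1)) = (182 - 141)/(156 - 1) = 41/155 ≈ 0.26452)
C(d, t) = -20 + 4*sqrt(d**2 + t**2)
N*C(-13, -2) = 41*(-20 + 4*sqrt((-13)**2 + (-2)**2))/155 = 41*(-20 + 4*sqrt(169 + 4))/155 = 41*(-20 + 4*sqrt(173))/155 = -164/31 + 164*sqrt(173)/155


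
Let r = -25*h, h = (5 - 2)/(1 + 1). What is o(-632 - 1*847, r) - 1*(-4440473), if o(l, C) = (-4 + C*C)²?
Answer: 102508449/16 ≈ 6.4068e+6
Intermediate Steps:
h = 3/2 ≈ 1.5000
r = -75/2 (r = -25*3/2 = -75/2 ≈ -37.500)
o(l, C) = (-4 + C²)²
o(-632 - 1*847, r) - 1*(-4440473) = (-4 + (-75/2)²)² - 1*(-4440473) = (-4 + 5625/4)² + 4440473 = (5609/4)² + 4440473 = 31460881/16 + 4440473 = 102508449/16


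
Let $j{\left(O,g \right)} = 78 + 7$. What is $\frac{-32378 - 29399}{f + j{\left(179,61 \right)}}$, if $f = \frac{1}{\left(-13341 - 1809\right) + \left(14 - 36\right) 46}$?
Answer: $- \frac{998439874}{1373769} \approx -726.79$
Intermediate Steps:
$j{\left(O,g \right)} = 85$
$f = - \frac{1}{16162}$ ($f = \frac{1}{\left(-13341 - 1809\right) - 1012} = \frac{1}{-15150 - 1012} = \frac{1}{-16162} = - \frac{1}{16162} \approx -6.1874 \cdot 10^{-5}$)
$\frac{-32378 - 29399}{f + j{\left(179,61 \right)}} = \frac{-32378 - 29399}{- \frac{1}{16162} + 85} = - \frac{61777}{\frac{1373769}{16162}} = \left(-61777\right) \frac{16162}{1373769} = - \frac{998439874}{1373769}$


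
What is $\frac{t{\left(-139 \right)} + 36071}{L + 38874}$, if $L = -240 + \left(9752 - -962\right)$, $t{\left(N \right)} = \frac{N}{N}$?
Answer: $\frac{9018}{12337} \approx 0.73097$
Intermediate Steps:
$t{\left(N \right)} = 1$
$L = 10474$ ($L = -240 + \left(9752 + 962\right) = -240 + 10714 = 10474$)
$\frac{t{\left(-139 \right)} + 36071}{L + 38874} = \frac{1 + 36071}{10474 + 38874} = \frac{36072}{49348} = 36072 \cdot \frac{1}{49348} = \frac{9018}{12337}$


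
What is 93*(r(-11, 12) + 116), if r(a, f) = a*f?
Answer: -1488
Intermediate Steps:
93*(r(-11, 12) + 116) = 93*(-11*12 + 116) = 93*(-132 + 116) = 93*(-16) = -1488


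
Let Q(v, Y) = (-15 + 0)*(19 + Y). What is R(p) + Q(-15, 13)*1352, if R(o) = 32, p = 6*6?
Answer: -648928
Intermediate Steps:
Q(v, Y) = -285 - 15*Y (Q(v, Y) = -15*(19 + Y) = -285 - 15*Y)
p = 36
R(p) + Q(-15, 13)*1352 = 32 + (-285 - 15*13)*1352 = 32 + (-285 - 195)*1352 = 32 - 480*1352 = 32 - 648960 = -648928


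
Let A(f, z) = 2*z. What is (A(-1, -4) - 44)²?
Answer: 2704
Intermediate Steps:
(A(-1, -4) - 44)² = (2*(-4) - 44)² = (-8 - 44)² = (-52)² = 2704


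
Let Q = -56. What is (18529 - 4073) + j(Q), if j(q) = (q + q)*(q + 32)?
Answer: 17144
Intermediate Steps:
j(q) = 2*q*(32 + q) (j(q) = (2*q)*(32 + q) = 2*q*(32 + q))
(18529 - 4073) + j(Q) = (18529 - 4073) + 2*(-56)*(32 - 56) = 14456 + 2*(-56)*(-24) = 14456 + 2688 = 17144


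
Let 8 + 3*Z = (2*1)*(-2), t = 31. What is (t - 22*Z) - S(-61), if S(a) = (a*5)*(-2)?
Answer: -491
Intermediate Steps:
S(a) = -10*a (S(a) = (5*a)*(-2) = -10*a)
Z = -4 (Z = -8/3 + ((2*1)*(-2))/3 = -8/3 + (2*(-2))/3 = -8/3 + (1/3)*(-4) = -8/3 - 4/3 = -4)
(t - 22*Z) - S(-61) = (31 - 22*(-4)) - (-10)*(-61) = (31 + 88) - 1*610 = 119 - 610 = -491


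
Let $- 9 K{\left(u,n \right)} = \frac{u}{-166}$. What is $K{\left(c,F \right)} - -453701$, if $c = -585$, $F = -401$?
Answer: $\frac{75314301}{166} \approx 4.537 \cdot 10^{5}$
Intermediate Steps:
$K{\left(u,n \right)} = \frac{u}{1494}$ ($K{\left(u,n \right)} = - \frac{u \frac{1}{-166}}{9} = - \frac{u \left(- \frac{1}{166}\right)}{9} = - \frac{\left(- \frac{1}{166}\right) u}{9} = \frac{u}{1494}$)
$K{\left(c,F \right)} - -453701 = \frac{1}{1494} \left(-585\right) - -453701 = - \frac{65}{166} + 453701 = \frac{75314301}{166}$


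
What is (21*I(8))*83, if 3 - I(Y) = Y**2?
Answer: -106323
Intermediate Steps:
I(Y) = 3 - Y**2
(21*I(8))*83 = (21*(3 - 1*8**2))*83 = (21*(3 - 1*64))*83 = (21*(3 - 64))*83 = (21*(-61))*83 = -1281*83 = -106323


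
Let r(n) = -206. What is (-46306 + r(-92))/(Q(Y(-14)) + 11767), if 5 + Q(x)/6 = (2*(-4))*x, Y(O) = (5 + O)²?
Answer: -46512/7849 ≈ -5.9258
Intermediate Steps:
Q(x) = -30 - 48*x (Q(x) = -30 + 6*((2*(-4))*x) = -30 + 6*(-8*x) = -30 - 48*x)
(-46306 + r(-92))/(Q(Y(-14)) + 11767) = (-46306 - 206)/((-30 - 48*(5 - 14)²) + 11767) = -46512/((-30 - 48*(-9)²) + 11767) = -46512/((-30 - 48*81) + 11767) = -46512/((-30 - 3888) + 11767) = -46512/(-3918 + 11767) = -46512/7849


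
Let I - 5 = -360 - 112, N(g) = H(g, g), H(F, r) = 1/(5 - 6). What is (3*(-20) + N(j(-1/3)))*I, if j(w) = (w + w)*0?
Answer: 28487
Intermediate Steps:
j(w) = 0 (j(w) = (2*w)*0 = 0)
H(F, r) = -1 (H(F, r) = 1/(-1) = -1)
N(g) = -1
I = -467 (I = 5 + (-360 - 112) = 5 - 472 = -467)
(3*(-20) + N(j(-1/3)))*I = (3*(-20) - 1)*(-467) = (-60 - 1)*(-467) = -61*(-467) = 28487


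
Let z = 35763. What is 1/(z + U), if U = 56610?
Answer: 1/92373 ≈ 1.0826e-5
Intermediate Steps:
1/(z + U) = 1/(35763 + 56610) = 1/92373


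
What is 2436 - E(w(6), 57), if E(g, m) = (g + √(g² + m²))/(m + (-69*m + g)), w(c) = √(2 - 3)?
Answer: 2436 + (3876 + I)*(I + 4*√203)/15023377 ≈ 2436.0 + 0.00026179*I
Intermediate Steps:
w(c) = I (w(c) = √(-1) = I)
E(g, m) = (g + √(g² + m²))/(g - 68*m) (E(g, m) = (g + √(g² + m²))/(m + (g - 69*m)) = (g + √(g² + m²))/(g - 68*m))
2436 - E(w(6), 57) = 2436 - (I + √(I² + 57²))/(I - 68*57) = 2436 - (I + √(-1 + 3249))/(I - 3876) = 2436 - (I + √3248)/(-3876 + I) = 2436 - (-3876 - I)/15023377*(I + 4*√203) = 2436 - (-3876 - I)*(I + 4*√203)/15023377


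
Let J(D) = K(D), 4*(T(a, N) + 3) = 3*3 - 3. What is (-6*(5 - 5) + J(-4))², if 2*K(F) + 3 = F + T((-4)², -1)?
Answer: 289/16 ≈ 18.063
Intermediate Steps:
T(a, N) = -3/2 (T(a, N) = -3 + (3*3 - 3)/4 = -3 + (9 - 3)/4 = -3 + (¼)*6 = -3 + 3/2 = -3/2)
K(F) = -9/4 + F/2 (K(F) = -3/2 + (F - 3/2)/2 = -3/2 + (-3/2 + F)/2 = -3/2 + (-¾ + F/2) = -9/4 + F/2)
J(D) = -9/4 + D/2
(-6*(5 - 5) + J(-4))² = (-6*(5 - 5) + (-9/4 + (½)*(-4)))² = (-6*0 + (-9/4 - 2))² = (0 - 17/4)² = (-17/4)² = 289/16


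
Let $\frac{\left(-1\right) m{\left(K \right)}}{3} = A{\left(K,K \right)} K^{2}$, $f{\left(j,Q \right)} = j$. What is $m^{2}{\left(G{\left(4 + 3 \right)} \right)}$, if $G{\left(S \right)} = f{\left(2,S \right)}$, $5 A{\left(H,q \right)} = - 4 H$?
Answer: $\frac{9216}{25} \approx 368.64$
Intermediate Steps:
$A{\left(H,q \right)} = - \frac{4 H}{5}$ ($A{\left(H,q \right)} = \frac{\left(-4\right) H}{5} = - \frac{4 H}{5}$)
$G{\left(S \right)} = 2$
$m{\left(K \right)} = \frac{12 K^{3}}{5}$ ($m{\left(K \right)} = - 3 - \frac{4 K}{5} K^{2} = - 3 \left(- \frac{4 K^{3}}{5}\right) = \frac{12 K^{3}}{5}$)
$m^{2}{\left(G{\left(4 + 3 \right)} \right)} = \left(\frac{12 \cdot 2^{3}}{5}\right)^{2} = \left(\frac{12}{5} \cdot 8\right)^{2} = \left(\frac{96}{5}\right)^{2} = \frac{9216}{25}$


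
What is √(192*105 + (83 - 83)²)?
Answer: 24*√35 ≈ 141.99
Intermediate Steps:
√(192*105 + (83 - 83)²) = √(20160 + 0²) = √(20160 + 0) = √20160 = 24*√35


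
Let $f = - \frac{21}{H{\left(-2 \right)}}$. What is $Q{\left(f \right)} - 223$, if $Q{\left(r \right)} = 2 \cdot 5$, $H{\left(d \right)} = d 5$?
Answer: $-213$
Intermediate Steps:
$H{\left(d \right)} = 5 d$
$f = \frac{21}{10}$ ($f = - \frac{21}{5 \left(-2\right)} = - \frac{21}{-10} = \left(-21\right) \left(- \frac{1}{10}\right) = \frac{21}{10} \approx 2.1$)
$Q{\left(r \right)} = 10$
$Q{\left(f \right)} - 223 = 10 - 223 = -213$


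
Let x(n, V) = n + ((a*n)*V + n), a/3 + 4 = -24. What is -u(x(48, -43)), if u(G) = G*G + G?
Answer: -30092708256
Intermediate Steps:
a = -84 (a = -12 + 3*(-24) = -12 - 72 = -84)
x(n, V) = 2*n - 84*V*n (x(n, V) = n + ((-84*n)*V + n) = n + (-84*V*n + n) = n + (n - 84*V*n) = 2*n - 84*V*n)
u(G) = G + G² (u(G) = G² + G = G + G²)
-u(x(48, -43)) = -2*48*(1 - 42*(-43))*(1 + 2*48*(1 - 42*(-43))) = -2*48*(1 + 1806)*(1 + 2*48*(1 + 1806)) = -2*48*1807*(1 + 2*48*1807) = -173472*(1 + 173472) = -173472*173473 = -1*30092708256 = -30092708256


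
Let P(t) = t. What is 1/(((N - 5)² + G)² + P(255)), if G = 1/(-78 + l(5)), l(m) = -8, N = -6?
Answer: 7396/110150005 ≈ 6.7145e-5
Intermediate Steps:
G = -1/86 (G = 1/(-78 - 8) = 1/(-86) = -1/86 ≈ -0.011628)
1/(((N - 5)² + G)² + P(255)) = 1/(((-6 - 5)² - 1/86)² + 255) = 1/(((-11)² - 1/86)² + 255) = 1/((121 - 1/86)² + 255) = 1/((10405/86)² + 255) = 1/(108264025/7396 + 255) = 1/(110150005/7396) = 7396/110150005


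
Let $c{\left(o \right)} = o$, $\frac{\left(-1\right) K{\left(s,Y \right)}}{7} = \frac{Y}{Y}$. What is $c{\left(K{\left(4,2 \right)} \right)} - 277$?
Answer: $-284$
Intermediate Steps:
$K{\left(s,Y \right)} = -7$ ($K{\left(s,Y \right)} = - 7 \frac{Y}{Y} = \left(-7\right) 1 = -7$)
$c{\left(K{\left(4,2 \right)} \right)} - 277 = -7 - 277 = -284$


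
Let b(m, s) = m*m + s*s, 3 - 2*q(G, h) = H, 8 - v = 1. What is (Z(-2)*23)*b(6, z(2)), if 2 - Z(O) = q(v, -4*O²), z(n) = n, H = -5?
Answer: -1840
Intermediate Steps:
v = 7 (v = 8 - 1*1 = 8 - 1 = 7)
q(G, h) = 4 (q(G, h) = 3/2 - ½*(-5) = 3/2 + 5/2 = 4)
b(m, s) = m² + s²
Z(O) = -2 (Z(O) = 2 - 1*4 = 2 - 4 = -2)
(Z(-2)*23)*b(6, z(2)) = (-2*23)*(6² + 2²) = -46*(36 + 4) = -46*40 = -1840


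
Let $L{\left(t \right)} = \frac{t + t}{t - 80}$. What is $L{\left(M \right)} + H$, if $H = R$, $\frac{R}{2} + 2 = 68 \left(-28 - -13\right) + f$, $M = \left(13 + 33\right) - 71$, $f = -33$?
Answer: $- \frac{44300}{21} \approx -2109.5$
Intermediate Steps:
$M = -25$ ($M = 46 - 71 = -25$)
$L{\left(t \right)} = \frac{2 t}{-80 + t}$
$R = -2110$ ($R = -4 + 2 \left(68 \left(-28 - -13\right) - 33\right) = -4 + 2 \left(68 \left(-28 + 13\right) - 33\right) = -4 + 2 \left(68 \left(-15\right) - 33\right) = -4 + 2 \left(-1020 - 33\right) = -4 + 2 \left(-1053\right) = -4 - 2106 = -2110$)
$H = -2110$
$L{\left(M \right)} + H = 2 \left(-25\right) \frac{1}{-80 - 25} - 2110 = 2 \left(-25\right) \frac{1}{-105} - 2110 = 2 \left(-25\right) \left(- \frac{1}{105}\right) - 2110 = \frac{10}{21} - 2110 = - \frac{44300}{21}$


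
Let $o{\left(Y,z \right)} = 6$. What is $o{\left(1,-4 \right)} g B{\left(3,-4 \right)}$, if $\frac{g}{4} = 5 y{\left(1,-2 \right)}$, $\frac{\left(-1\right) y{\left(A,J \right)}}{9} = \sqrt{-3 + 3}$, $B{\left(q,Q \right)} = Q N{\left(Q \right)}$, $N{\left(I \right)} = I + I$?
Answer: $0$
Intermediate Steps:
$N{\left(I \right)} = 2 I$
$B{\left(q,Q \right)} = 2 Q^{2}$ ($B{\left(q,Q \right)} = Q 2 Q = 2 Q^{2}$)
$y{\left(A,J \right)} = 0$ ($y{\left(A,J \right)} = - 9 \sqrt{-3 + 3} = - 9 \sqrt{0} = \left(-9\right) 0 = 0$)
$g = 0$ ($g = 4 \cdot 5 \cdot 0 = 4 \cdot 0 = 0$)
$o{\left(1,-4 \right)} g B{\left(3,-4 \right)} = 6 \cdot 0 \cdot 2 \left(-4\right)^{2} = 0 \cdot 2 \cdot 16 = 0 \cdot 32 = 0$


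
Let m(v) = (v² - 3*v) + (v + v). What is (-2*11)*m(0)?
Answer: 0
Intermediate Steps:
m(v) = v² - v (m(v) = (v² - 3*v) + 2*v = v² - v)
(-2*11)*m(0) = (-2*11)*(0*(-1 + 0)) = -0*(-1) = -22*0 = 0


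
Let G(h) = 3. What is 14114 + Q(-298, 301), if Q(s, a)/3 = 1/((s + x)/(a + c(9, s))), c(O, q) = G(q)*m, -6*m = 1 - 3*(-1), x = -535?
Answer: 11756065/833 ≈ 14113.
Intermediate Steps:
m = -2/3 (m = -(1 - 3*(-1))/6 = -(1 + 3)/6 = -1/6*4 = -2/3 ≈ -0.66667)
c(O, q) = -2 (c(O, q) = 3*(-2/3) = -2)
Q(s, a) = 3*(-2 + a)/(-535 + s) (Q(s, a) = 3/(((s - 535)/(a - 2))) = 3/(((-535 + s)/(-2 + a))) = 3*((-2 + a)/(-535 + s)) = 3*(-2 + a)/(-535 + s))
14114 + Q(-298, 301) = 14114 + 3*(-2 + 301)/(-535 - 298) = 14114 + 3*299/(-833) = 14114 + 3*(-1/833)*299 = 14114 - 897/833 = 11756065/833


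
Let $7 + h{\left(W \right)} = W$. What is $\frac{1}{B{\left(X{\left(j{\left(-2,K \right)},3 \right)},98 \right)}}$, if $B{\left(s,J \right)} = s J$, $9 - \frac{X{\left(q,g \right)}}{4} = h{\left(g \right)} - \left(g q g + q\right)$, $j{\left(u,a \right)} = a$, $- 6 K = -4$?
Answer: $\frac{3}{23128} \approx 0.00012971$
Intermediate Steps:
$K = \frac{2}{3}$ ($K = \left(- \frac{1}{6}\right) \left(-4\right) = \frac{2}{3} \approx 0.66667$)
$h{\left(W \right)} = -7 + W$
$X{\left(q,g \right)} = 64 - 4 g + 4 q + 4 q g^{2}$ ($X{\left(q,g \right)} = 36 - 4 \left(\left(-7 + g\right) - \left(g q g + q\right)\right) = 36 - 4 \left(\left(-7 + g\right) - \left(q g^{2} + q\right)\right) = 36 - 4 \left(\left(-7 + g\right) - \left(q + q g^{2}\right)\right) = 36 - 4 \left(-7 + g - q - q g^{2}\right) = 36 + \left(28 - 4 g + 4 q + 4 q g^{2}\right) = 64 - 4 g + 4 q + 4 q g^{2}$)
$B{\left(s,J \right)} = J s$
$\frac{1}{B{\left(X{\left(j{\left(-2,K \right)},3 \right)},98 \right)}} = \frac{1}{98 \left(64 - 12 + 4 \cdot \frac{2}{3} + 4 \cdot \frac{2}{3} \cdot 3^{2}\right)} = \frac{1}{98 \left(64 - 12 + \frac{8}{3} + 4 \cdot \frac{2}{3} \cdot 9\right)} = \frac{1}{98 \left(64 - 12 + \frac{8}{3} + 24\right)} = \frac{1}{98 \cdot \frac{236}{3}} = \frac{1}{\frac{23128}{3}} = \frac{3}{23128}$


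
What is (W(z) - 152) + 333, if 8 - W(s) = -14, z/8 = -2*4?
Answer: 203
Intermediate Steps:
z = -64 (z = 8*(-2*4) = 8*(-8) = -64)
W(s) = 22 (W(s) = 8 - 1*(-14) = 8 + 14 = 22)
(W(z) - 152) + 333 = (22 - 152) + 333 = -130 + 333 = 203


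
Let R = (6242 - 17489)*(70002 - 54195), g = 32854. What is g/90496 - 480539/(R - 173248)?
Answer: 2945003265051/8052088700096 ≈ 0.36574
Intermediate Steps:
R = -177781329 (R = -11247*15807 = -177781329)
g/90496 - 480539/(R - 173248) = 32854/90496 - 480539/(-177781329 - 173248) = 32854*(1/90496) - 480539/(-177954577) = 16427/45248 - 480539*(-1/177954577) = 16427/45248 + 480539/177954577 = 2945003265051/8052088700096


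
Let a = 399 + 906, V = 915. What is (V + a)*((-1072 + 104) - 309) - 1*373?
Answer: -2835313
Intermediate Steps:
a = 1305
(V + a)*((-1072 + 104) - 309) - 1*373 = (915 + 1305)*((-1072 + 104) - 309) - 1*373 = 2220*(-968 - 309) - 373 = 2220*(-1277) - 373 = -2834940 - 373 = -2835313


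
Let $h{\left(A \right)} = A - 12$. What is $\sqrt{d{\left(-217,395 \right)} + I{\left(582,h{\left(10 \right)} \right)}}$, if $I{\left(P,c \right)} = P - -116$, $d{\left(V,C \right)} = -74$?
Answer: $4 \sqrt{39} \approx 24.98$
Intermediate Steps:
$h{\left(A \right)} = -12 + A$ ($h{\left(A \right)} = A - 12 = -12 + A$)
$I{\left(P,c \right)} = 116 + P$ ($I{\left(P,c \right)} = P + 116 = 116 + P$)
$\sqrt{d{\left(-217,395 \right)} + I{\left(582,h{\left(10 \right)} \right)}} = \sqrt{-74 + \left(116 + 582\right)} = \sqrt{-74 + 698} = \sqrt{624} = 4 \sqrt{39}$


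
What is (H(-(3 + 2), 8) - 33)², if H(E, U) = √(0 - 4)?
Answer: 1085 - 132*I ≈ 1085.0 - 132.0*I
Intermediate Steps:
H(E, U) = 2*I (H(E, U) = √(-4) = 2*I)
(H(-(3 + 2), 8) - 33)² = (2*I - 33)² = (-33 + 2*I)²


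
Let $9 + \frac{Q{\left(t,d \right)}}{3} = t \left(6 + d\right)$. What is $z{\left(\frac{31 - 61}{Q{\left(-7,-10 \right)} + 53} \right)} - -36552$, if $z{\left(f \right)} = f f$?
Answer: $\frac{4422801}{121} \approx 36552.0$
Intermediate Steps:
$Q{\left(t,d \right)} = -27 + 3 t \left(6 + d\right)$
$z{\left(f \right)} = f^{2}$
$z{\left(\frac{31 - 61}{Q{\left(-7,-10 \right)} + 53} \right)} - -36552 = \left(\frac{31 - 61}{\left(-27 + 18 \left(-7\right) + 3 \left(-10\right) \left(-7\right)\right) + 53}\right)^{2} - -36552 = \left(- \frac{30}{\left(-27 - 126 + 210\right) + 53}\right)^{2} + 36552 = \left(- \frac{30}{57 + 53}\right)^{2} + 36552 = \left(- \frac{30}{110}\right)^{2} + 36552 = \left(\left(-30\right) \frac{1}{110}\right)^{2} + 36552 = \left(- \frac{3}{11}\right)^{2} + 36552 = \frac{9}{121} + 36552 = \frac{4422801}{121}$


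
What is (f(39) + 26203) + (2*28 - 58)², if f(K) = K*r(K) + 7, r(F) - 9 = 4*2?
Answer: 26877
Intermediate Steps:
r(F) = 17 (r(F) = 9 + 4*2 = 9 + 8 = 17)
f(K) = 7 + 17*K (f(K) = K*17 + 7 = 17*K + 7 = 7 + 17*K)
(f(39) + 26203) + (2*28 - 58)² = ((7 + 17*39) + 26203) + (2*28 - 58)² = ((7 + 663) + 26203) + (56 - 58)² = (670 + 26203) + (-2)² = 26873 + 4 = 26877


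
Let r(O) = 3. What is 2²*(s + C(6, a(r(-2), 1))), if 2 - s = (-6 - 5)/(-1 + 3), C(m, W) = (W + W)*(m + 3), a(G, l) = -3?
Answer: -186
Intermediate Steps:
C(m, W) = 2*W*(3 + m) (C(m, W) = (2*W)*(3 + m) = 2*W*(3 + m))
s = 15/2 (s = 2 - (-6 - 5)/(-1 + 3) = 2 - (-11)/2 = 2 - 1*(-11/2) = 2 + 11/2 = 15/2 ≈ 7.5000)
2²*(s + C(6, a(r(-2), 1))) = 2²*(15/2 + 2*(-3)*(3 + 6)) = 4*(15/2 + 2*(-3)*9) = 4*(15/2 - 54) = 4*(-93/2) = -186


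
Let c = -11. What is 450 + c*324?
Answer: -3114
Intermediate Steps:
450 + c*324 = 450 - 11*324 = 450 - 3564 = -3114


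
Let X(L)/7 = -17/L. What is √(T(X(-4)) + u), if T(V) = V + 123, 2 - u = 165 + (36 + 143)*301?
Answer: I*√215557/2 ≈ 232.14*I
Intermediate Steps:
u = -54042 (u = 2 - (165 + (36 + 143)*301) = 2 - (165 + 179*301) = 2 - (165 + 53879) = 2 - 1*54044 = 2 - 54044 = -54042)
X(L) = -119/L (X(L) = 7*(-17/L) = -119/L)
T(V) = 123 + V
√(T(X(-4)) + u) = √((123 - 119/(-4)) - 54042) = √((123 - 119*(-¼)) - 54042) = √((123 + 119/4) - 54042) = √(611/4 - 54042) = √(-215557/4) = I*√215557/2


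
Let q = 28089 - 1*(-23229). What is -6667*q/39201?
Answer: -114045702/13067 ≈ -8727.8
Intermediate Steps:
q = 51318 (q = 28089 + 23229 = 51318)
-6667*q/39201 = -6667/(39201/51318) = -6667/(39201*(1/51318)) = -6667/13067/17106 = -6667*17106/13067 = -114045702/13067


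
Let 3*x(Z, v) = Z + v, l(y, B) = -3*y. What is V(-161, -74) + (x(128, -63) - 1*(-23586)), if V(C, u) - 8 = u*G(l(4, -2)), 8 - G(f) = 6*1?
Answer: 70403/3 ≈ 23468.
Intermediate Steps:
G(f) = 2 (G(f) = 8 - 6 = 2)
x(Z, v) = Z/3 + v/3 (x(Z, v) = (Z + v)/3 = Z/3 + v/3)
V(C, u) = 8 + 2*u (V(C, u) = 8 + u*2 = 8 + 2*u)
V(-161, -74) + (x(128, -63) - 1*(-23586)) = (8 + 2*(-74)) + (((⅓)*128 + (⅓)*(-63)) - 1*(-23586)) = (8 - 148) + ((128/3 - 21) + 23586) = -140 + (65/3 + 23586) = -140 + 70823/3 = 70403/3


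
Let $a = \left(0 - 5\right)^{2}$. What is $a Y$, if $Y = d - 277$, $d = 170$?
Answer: $-2675$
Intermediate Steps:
$a = 25$ ($a = \left(-5\right)^{2} = 25$)
$Y = -107$ ($Y = 170 - 277 = -107$)
$a Y = 25 \left(-107\right) = -2675$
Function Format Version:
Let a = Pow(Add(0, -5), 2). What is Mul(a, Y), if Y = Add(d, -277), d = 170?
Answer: -2675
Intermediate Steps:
a = 25 (a = Pow(-5, 2) = 25)
Y = -107 (Y = Add(170, -277) = -107)
Mul(a, Y) = Mul(25, -107) = -2675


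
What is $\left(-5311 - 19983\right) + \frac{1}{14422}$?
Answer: $- \frac{364790067}{14422} \approx -25294.0$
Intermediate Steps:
$\left(-5311 - 19983\right) + \frac{1}{14422} = -25294 + \frac{1}{14422} = - \frac{364790067}{14422}$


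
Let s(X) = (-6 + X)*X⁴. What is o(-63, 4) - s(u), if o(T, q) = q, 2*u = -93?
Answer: 7854546233/32 ≈ 2.4545e+8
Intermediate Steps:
u = -93/2 (u = (½)*(-93) = -93/2 ≈ -46.500)
s(X) = X⁴*(-6 + X)
o(-63, 4) - s(u) = 4 - (-93/2)⁴*(-6 - 93/2) = 4 - 74805201*(-105)/(16*2) = 4 - 1*(-7854546105/32) = 4 + 7854546105/32 = 7854546233/32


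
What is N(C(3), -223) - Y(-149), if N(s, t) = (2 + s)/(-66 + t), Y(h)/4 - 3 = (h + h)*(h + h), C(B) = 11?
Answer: -102660905/289 ≈ -3.5523e+5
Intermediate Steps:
Y(h) = 12 + 16*h² (Y(h) = 12 + 4*((h + h)*(h + h)) = 12 + 4*((2*h)*(2*h)) = 12 + 4*(4*h²) = 12 + 16*h²)
N(s, t) = (2 + s)/(-66 + t)
N(C(3), -223) - Y(-149) = (2 + 11)/(-66 - 223) - (12 + 16*(-149)²) = 13/(-289) - (12 + 16*22201) = -1/289*13 - (12 + 355216) = -13/289 - 1*355228 = -13/289 - 355228 = -102660905/289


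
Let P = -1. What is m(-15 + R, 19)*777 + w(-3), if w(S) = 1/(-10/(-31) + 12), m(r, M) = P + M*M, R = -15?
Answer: 106853071/382 ≈ 2.7972e+5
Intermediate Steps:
m(r, M) = -1 + M² (m(r, M) = -1 + M*M = -1 + M²)
w(S) = 31/382 (w(S) = 1/(-10*(-1/31) + 12) = 1/(10/31 + 12) = 1/(382/31) = 31/382)
m(-15 + R, 19)*777 + w(-3) = (-1 + 19²)*777 + 31/382 = (-1 + 361)*777 + 31/382 = 360*777 + 31/382 = 279720 + 31/382 = 106853071/382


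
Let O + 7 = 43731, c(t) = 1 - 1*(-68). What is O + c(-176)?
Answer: 43793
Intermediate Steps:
c(t) = 69 (c(t) = 1 + 68 = 69)
O = 43724 (O = -7 + 43731 = 43724)
O + c(-176) = 43724 + 69 = 43793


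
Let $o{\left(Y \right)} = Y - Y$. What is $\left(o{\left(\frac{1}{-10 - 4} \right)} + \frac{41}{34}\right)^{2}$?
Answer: $\frac{1681}{1156} \approx 1.4542$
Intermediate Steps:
$o{\left(Y \right)} = 0$
$\left(o{\left(\frac{1}{-10 - 4} \right)} + \frac{41}{34}\right)^{2} = \left(0 + \frac{41}{34}\right)^{2} = \left(\frac{41}{34}\right)^{2} = \frac{1681}{1156}$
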